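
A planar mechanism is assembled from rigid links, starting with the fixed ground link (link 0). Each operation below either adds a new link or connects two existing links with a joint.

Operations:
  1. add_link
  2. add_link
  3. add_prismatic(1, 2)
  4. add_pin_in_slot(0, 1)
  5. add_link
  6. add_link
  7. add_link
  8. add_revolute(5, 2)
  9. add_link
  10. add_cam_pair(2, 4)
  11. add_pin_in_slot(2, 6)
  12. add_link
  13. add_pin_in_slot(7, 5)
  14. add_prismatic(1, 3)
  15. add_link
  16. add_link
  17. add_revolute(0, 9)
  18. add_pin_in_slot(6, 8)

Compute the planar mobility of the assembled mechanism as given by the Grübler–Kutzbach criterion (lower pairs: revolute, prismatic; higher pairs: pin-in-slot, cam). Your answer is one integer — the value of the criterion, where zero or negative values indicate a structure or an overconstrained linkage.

ground; <1,0,0>
#1 <2,0,0>
#2 <3,0,0>
P:1↔2 J1 <3,1,0>
PS:0↔1 J2 <3,1,1>
#3 <4,1,1>
#4 <5,1,1>
#5 <6,1,1>
R:5↔2 J1 <6,2,1>
#6 <7,2,1>
C:2↔4 J2 <7,2,2>
PS:2↔6 J2 <7,2,3>
#7 <8,2,3>
PS:7↔5 J2 <8,2,4>
P:1↔3 J1 <8,3,4>
#8 <9,3,4>
#9 <10,3,4>
R:0↔9 J1 <10,4,4>
PS:6↔8 J2 <10,4,5>
3×9 − 2×4 − 1×5 = 14

M = 14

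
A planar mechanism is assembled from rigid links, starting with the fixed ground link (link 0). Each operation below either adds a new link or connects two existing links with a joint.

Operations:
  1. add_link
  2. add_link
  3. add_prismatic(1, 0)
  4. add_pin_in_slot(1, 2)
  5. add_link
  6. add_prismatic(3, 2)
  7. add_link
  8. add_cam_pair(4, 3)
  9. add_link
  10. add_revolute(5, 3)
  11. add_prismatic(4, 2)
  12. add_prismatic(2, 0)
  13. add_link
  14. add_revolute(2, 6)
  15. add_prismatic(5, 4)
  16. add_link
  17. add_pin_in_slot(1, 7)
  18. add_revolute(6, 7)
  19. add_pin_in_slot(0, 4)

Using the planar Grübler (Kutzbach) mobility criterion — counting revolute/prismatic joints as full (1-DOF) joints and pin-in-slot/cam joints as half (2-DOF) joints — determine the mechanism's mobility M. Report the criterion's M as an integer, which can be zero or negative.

[1;0;0] (link 0 is ground)
L+ [2;0;0]
L+ [3;0;0]
P(1,0)∈J1 [3;1;0]
PS(1,2)∈J2 [3;1;1]
L+ [4;1;1]
P(3,2)∈J1 [4;2;1]
L+ [5;2;1]
C(4,3)∈J2 [5;2;2]
L+ [6;2;2]
R(5,3)∈J1 [6;3;2]
P(4,2)∈J1 [6;4;2]
P(2,0)∈J1 [6;5;2]
L+ [7;5;2]
R(2,6)∈J1 [7;6;2]
P(5,4)∈J1 [7;7;2]
L+ [8;7;2]
PS(1,7)∈J2 [8;7;3]
R(6,7)∈J1 [8;8;3]
PS(0,4)∈J2 [8;8;4]
mobility = 21 − 16 − 4 = 1

M = 1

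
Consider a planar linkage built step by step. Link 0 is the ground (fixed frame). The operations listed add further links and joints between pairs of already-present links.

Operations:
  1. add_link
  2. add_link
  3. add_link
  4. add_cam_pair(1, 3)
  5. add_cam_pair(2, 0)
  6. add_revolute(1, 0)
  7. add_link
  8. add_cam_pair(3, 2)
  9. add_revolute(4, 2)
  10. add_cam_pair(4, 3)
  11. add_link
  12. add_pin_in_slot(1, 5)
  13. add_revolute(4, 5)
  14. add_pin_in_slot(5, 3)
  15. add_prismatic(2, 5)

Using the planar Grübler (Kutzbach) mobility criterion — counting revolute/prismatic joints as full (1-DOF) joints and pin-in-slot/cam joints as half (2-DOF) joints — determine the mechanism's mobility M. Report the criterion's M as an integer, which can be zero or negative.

M = 1

L=1 J1=0 J2=0
add link → L=2 J1=0 J2=0
add link → L=3 J1=0 J2=0
add link → L=4 J1=0 J2=0
C@1,3 dof=2 J2 → L=4 J1=0 J2=1
C@2,0 dof=2 J2 → L=4 J1=0 J2=2
R@1,0 dof=1 J1 → L=4 J1=1 J2=2
add link → L=5 J1=1 J2=2
C@3,2 dof=2 J2 → L=5 J1=1 J2=3
R@4,2 dof=1 J1 → L=5 J1=2 J2=3
C@4,3 dof=2 J2 → L=5 J1=2 J2=4
add link → L=6 J1=2 J2=4
PS@1,5 dof=2 J2 → L=6 J1=2 J2=5
R@4,5 dof=1 J1 → L=6 J1=3 J2=5
PS@5,3 dof=2 J2 → L=6 J1=3 J2=6
P@2,5 dof=1 J1 → L=6 J1=4 J2=6
M=3(L−1)−2J1−J2=3·5−2·4−6=1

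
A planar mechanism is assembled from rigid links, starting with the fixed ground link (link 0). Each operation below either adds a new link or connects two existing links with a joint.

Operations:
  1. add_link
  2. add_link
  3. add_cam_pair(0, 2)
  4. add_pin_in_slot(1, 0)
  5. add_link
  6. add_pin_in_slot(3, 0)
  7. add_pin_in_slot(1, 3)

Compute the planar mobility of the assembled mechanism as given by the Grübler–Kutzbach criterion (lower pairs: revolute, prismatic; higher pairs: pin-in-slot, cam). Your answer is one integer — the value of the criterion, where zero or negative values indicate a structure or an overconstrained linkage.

M = 5

link 0 = ground. State L|J1|J2 = 1|0|0
+link1  2|0|0
+link2  3|0|0
C(0,2) f=2→J2  3|0|1
PS(1,0) f=2→J2  3|0|2
+link3  4|0|2
PS(3,0) f=2→J2  4|0|3
PS(1,3) f=2→J2  4|0|4
M = 3(4−1)−2·0−4 = 9−0−4 = 5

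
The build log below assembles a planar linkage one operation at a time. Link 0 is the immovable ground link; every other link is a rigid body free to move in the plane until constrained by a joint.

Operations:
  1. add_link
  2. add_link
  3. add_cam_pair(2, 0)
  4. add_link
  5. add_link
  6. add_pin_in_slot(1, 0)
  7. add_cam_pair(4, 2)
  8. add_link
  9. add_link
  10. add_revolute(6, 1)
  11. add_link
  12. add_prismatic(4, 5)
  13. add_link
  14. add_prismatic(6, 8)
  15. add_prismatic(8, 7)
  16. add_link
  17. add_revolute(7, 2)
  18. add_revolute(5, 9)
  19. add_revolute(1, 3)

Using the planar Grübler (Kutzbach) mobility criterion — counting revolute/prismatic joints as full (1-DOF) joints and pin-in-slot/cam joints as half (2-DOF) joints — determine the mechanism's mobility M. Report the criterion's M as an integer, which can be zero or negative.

M = 10

ground; <1,0,0>
#1 <2,0,0>
#2 <3,0,0>
C:2↔0 J2 <3,0,1>
#3 <4,0,1>
#4 <5,0,1>
PS:1↔0 J2 <5,0,2>
C:4↔2 J2 <5,0,3>
#5 <6,0,3>
#6 <7,0,3>
R:6↔1 J1 <7,1,3>
#7 <8,1,3>
P:4↔5 J1 <8,2,3>
#8 <9,2,3>
P:6↔8 J1 <9,3,3>
P:8↔7 J1 <9,4,3>
#9 <10,4,3>
R:7↔2 J1 <10,5,3>
R:5↔9 J1 <10,6,3>
R:1↔3 J1 <10,7,3>
3×9 − 2×7 − 1×3 = 10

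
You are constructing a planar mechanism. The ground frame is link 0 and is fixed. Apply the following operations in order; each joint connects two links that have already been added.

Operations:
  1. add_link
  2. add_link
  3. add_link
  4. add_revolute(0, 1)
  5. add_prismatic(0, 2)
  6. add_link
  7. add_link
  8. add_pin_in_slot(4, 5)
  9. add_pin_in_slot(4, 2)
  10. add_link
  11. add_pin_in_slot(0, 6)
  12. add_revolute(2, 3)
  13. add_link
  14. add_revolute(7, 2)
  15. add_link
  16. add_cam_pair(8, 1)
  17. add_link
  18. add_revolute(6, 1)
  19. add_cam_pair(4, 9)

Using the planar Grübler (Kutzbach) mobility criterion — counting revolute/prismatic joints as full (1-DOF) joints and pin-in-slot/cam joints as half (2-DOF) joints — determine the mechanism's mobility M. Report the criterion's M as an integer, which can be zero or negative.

M = 12

(L,J1,J2)=(1,0,0); link0 fixed
link1: (2,0,0)
link2: (3,0,0)
link3: (4,0,0)
R 0-1 [J1]: (4,1,0)
P 0-2 [J1]: (4,2,0)
link4: (5,2,0)
link5: (6,2,0)
PS 4-5 [J2]: (6,2,1)
PS 4-2 [J2]: (6,2,2)
link6: (7,2,2)
PS 0-6 [J2]: (7,2,3)
R 2-3 [J1]: (7,3,3)
link7: (8,3,3)
R 7-2 [J1]: (8,4,3)
link8: (9,4,3)
C 8-1 [J2]: (9,4,4)
link9: (10,4,4)
R 6-1 [J1]: (10,5,4)
C 4-9 [J2]: (10,5,5)
Grübler: 3·9 − 2·5 − 5 = 12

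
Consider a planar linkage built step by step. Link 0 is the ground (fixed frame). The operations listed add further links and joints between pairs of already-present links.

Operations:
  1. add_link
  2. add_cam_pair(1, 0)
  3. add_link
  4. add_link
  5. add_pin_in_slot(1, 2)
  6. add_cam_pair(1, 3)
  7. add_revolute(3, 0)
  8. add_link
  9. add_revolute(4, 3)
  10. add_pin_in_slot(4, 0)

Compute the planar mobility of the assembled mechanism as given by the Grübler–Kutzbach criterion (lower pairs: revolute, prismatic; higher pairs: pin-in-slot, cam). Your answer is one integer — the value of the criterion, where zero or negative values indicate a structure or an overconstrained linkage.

M = 4

[1;0;0] (link 0 is ground)
L+ [2;0;0]
C(1,0)∈J2 [2;0;1]
L+ [3;0;1]
L+ [4;0;1]
PS(1,2)∈J2 [4;0;2]
C(1,3)∈J2 [4;0;3]
R(3,0)∈J1 [4;1;3]
L+ [5;1;3]
R(4,3)∈J1 [5;2;3]
PS(4,0)∈J2 [5;2;4]
mobility = 12 − 4 − 4 = 4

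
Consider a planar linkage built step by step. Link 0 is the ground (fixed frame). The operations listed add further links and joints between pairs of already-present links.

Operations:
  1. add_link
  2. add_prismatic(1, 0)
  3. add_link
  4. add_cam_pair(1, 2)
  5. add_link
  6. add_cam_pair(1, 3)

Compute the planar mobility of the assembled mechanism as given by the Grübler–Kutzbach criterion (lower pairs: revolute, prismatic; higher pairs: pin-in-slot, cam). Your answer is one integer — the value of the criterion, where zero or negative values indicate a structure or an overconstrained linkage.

ground; <1,0,0>
#1 <2,0,0>
P:1↔0 J1 <2,1,0>
#2 <3,1,0>
C:1↔2 J2 <3,1,1>
#3 <4,1,1>
C:1↔3 J2 <4,1,2>
3×3 − 2×1 − 1×2 = 5

M = 5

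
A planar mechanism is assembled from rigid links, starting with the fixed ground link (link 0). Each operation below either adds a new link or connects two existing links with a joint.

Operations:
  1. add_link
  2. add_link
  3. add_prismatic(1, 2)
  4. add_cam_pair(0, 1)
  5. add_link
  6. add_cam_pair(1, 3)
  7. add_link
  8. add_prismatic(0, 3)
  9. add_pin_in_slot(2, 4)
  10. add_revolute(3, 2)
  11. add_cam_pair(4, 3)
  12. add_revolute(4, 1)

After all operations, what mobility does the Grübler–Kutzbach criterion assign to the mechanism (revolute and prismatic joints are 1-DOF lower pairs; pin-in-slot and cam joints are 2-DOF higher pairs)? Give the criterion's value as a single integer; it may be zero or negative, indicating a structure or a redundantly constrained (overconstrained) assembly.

ground; <1,0,0>
#1 <2,0,0>
#2 <3,0,0>
P:1↔2 J1 <3,1,0>
C:0↔1 J2 <3,1,1>
#3 <4,1,1>
C:1↔3 J2 <4,1,2>
#4 <5,1,2>
P:0↔3 J1 <5,2,2>
PS:2↔4 J2 <5,2,3>
R:3↔2 J1 <5,3,3>
C:4↔3 J2 <5,3,4>
R:4↔1 J1 <5,4,4>
3×4 − 2×4 − 1×4 = 0

M = 0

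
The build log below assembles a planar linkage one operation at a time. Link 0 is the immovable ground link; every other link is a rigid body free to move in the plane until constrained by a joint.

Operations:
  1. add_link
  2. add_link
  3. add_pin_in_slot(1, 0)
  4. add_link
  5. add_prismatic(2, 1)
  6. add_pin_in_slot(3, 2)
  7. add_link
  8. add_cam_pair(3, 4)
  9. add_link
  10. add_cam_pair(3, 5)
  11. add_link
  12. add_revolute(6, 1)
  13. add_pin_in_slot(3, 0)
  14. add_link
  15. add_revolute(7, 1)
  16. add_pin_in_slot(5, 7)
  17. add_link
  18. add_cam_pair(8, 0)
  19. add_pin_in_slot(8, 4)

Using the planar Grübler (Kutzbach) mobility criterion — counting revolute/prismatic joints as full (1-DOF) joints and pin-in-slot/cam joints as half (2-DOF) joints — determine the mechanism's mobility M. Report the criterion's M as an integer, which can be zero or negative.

M = 10

[1;0;0] (link 0 is ground)
L+ [2;0;0]
L+ [3;0;0]
PS(1,0)∈J2 [3;0;1]
L+ [4;0;1]
P(2,1)∈J1 [4;1;1]
PS(3,2)∈J2 [4;1;2]
L+ [5;1;2]
C(3,4)∈J2 [5;1;3]
L+ [6;1;3]
C(3,5)∈J2 [6;1;4]
L+ [7;1;4]
R(6,1)∈J1 [7;2;4]
PS(3,0)∈J2 [7;2;5]
L+ [8;2;5]
R(7,1)∈J1 [8;3;5]
PS(5,7)∈J2 [8;3;6]
L+ [9;3;6]
C(8,0)∈J2 [9;3;7]
PS(8,4)∈J2 [9;3;8]
mobility = 24 − 6 − 8 = 10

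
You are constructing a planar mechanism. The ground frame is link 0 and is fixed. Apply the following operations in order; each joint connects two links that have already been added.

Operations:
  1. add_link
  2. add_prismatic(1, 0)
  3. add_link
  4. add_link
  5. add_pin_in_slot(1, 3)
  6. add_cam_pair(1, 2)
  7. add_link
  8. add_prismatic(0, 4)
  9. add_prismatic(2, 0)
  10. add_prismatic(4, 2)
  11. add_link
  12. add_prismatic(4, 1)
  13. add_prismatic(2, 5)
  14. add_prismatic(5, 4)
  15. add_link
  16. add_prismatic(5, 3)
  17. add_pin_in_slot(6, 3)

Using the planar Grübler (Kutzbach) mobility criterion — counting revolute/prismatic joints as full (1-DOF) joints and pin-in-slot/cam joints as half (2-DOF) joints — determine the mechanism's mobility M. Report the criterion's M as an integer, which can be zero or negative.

M = -1

link 0 = ground. State L|J1|J2 = 1|0|0
+link1  2|0|0
P(1,0) f=1→J1  2|1|0
+link2  3|1|0
+link3  4|1|0
PS(1,3) f=2→J2  4|1|1
C(1,2) f=2→J2  4|1|2
+link4  5|1|2
P(0,4) f=1→J1  5|2|2
P(2,0) f=1→J1  5|3|2
P(4,2) f=1→J1  5|4|2
+link5  6|4|2
P(4,1) f=1→J1  6|5|2
P(2,5) f=1→J1  6|6|2
P(5,4) f=1→J1  6|7|2
+link6  7|7|2
P(5,3) f=1→J1  7|8|2
PS(6,3) f=2→J2  7|8|3
M = 3(7−1)−2·8−3 = 18−16−3 = -1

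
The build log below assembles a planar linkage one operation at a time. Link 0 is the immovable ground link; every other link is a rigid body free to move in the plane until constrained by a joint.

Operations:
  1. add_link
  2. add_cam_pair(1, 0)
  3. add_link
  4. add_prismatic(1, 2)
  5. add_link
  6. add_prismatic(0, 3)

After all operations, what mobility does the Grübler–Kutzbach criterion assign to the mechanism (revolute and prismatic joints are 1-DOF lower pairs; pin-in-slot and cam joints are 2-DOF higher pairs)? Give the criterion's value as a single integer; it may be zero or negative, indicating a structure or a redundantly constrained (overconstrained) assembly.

M = 4

[1;0;0] (link 0 is ground)
L+ [2;0;0]
C(1,0)∈J2 [2;0;1]
L+ [3;0;1]
P(1,2)∈J1 [3;1;1]
L+ [4;1;1]
P(0,3)∈J1 [4;2;1]
mobility = 9 − 4 − 1 = 4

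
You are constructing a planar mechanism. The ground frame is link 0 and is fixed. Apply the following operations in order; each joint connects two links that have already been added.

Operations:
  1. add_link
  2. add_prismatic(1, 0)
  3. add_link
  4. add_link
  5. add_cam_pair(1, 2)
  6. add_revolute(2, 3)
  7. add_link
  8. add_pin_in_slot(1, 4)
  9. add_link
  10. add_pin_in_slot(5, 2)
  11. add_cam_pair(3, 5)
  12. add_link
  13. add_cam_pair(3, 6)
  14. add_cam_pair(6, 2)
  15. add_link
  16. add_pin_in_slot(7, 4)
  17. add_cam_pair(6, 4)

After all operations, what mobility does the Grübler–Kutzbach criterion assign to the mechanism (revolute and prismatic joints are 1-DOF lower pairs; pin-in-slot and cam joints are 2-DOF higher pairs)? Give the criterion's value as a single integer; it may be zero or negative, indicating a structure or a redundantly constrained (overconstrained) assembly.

M = 9

ground; <1,0,0>
#1 <2,0,0>
P:1↔0 J1 <2,1,0>
#2 <3,1,0>
#3 <4,1,0>
C:1↔2 J2 <4,1,1>
R:2↔3 J1 <4,2,1>
#4 <5,2,1>
PS:1↔4 J2 <5,2,2>
#5 <6,2,2>
PS:5↔2 J2 <6,2,3>
C:3↔5 J2 <6,2,4>
#6 <7,2,4>
C:3↔6 J2 <7,2,5>
C:6↔2 J2 <7,2,6>
#7 <8,2,6>
PS:7↔4 J2 <8,2,7>
C:6↔4 J2 <8,2,8>
3×7 − 2×2 − 1×8 = 9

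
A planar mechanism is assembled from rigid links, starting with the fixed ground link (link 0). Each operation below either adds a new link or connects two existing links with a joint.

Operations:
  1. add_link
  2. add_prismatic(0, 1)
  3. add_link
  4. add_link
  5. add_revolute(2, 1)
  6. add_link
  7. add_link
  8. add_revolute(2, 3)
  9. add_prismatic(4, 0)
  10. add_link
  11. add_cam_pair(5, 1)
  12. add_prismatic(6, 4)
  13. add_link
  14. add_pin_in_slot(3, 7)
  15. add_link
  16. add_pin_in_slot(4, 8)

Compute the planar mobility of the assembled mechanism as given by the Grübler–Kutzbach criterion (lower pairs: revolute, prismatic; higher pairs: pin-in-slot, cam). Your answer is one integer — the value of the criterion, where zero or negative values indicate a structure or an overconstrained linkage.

(L,J1,J2)=(1,0,0); link0 fixed
link1: (2,0,0)
P 0-1 [J1]: (2,1,0)
link2: (3,1,0)
link3: (4,1,0)
R 2-1 [J1]: (4,2,0)
link4: (5,2,0)
link5: (6,2,0)
R 2-3 [J1]: (6,3,0)
P 4-0 [J1]: (6,4,0)
link6: (7,4,0)
C 5-1 [J2]: (7,4,1)
P 6-4 [J1]: (7,5,1)
link7: (8,5,1)
PS 3-7 [J2]: (8,5,2)
link8: (9,5,2)
PS 4-8 [J2]: (9,5,3)
Grübler: 3·8 − 2·5 − 3 = 11

M = 11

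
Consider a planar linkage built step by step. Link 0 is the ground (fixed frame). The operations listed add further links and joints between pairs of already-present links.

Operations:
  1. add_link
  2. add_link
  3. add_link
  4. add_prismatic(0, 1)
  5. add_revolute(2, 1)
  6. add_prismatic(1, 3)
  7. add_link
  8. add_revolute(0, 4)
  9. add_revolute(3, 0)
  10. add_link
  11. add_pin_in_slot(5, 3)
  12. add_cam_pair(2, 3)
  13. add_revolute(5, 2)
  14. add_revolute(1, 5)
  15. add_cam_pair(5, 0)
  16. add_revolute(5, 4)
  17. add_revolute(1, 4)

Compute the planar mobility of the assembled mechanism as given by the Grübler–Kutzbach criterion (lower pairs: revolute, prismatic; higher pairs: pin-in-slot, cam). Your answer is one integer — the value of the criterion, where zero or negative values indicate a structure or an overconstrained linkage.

M = -6

ground; <1,0,0>
#1 <2,0,0>
#2 <3,0,0>
#3 <4,0,0>
P:0↔1 J1 <4,1,0>
R:2↔1 J1 <4,2,0>
P:1↔3 J1 <4,3,0>
#4 <5,3,0>
R:0↔4 J1 <5,4,0>
R:3↔0 J1 <5,5,0>
#5 <6,5,0>
PS:5↔3 J2 <6,5,1>
C:2↔3 J2 <6,5,2>
R:5↔2 J1 <6,6,2>
R:1↔5 J1 <6,7,2>
C:5↔0 J2 <6,7,3>
R:5↔4 J1 <6,8,3>
R:1↔4 J1 <6,9,3>
3×5 − 2×9 − 1×3 = -6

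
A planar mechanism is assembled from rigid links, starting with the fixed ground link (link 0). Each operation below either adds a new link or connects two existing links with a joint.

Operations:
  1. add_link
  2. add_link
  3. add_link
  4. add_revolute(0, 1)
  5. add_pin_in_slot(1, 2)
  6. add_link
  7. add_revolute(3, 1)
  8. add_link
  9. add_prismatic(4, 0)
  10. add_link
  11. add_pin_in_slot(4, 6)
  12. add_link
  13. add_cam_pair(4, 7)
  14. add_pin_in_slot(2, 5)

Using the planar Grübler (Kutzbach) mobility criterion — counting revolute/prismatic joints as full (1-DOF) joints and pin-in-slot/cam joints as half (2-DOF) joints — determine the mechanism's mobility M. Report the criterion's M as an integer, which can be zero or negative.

L=1 J1=0 J2=0
add link → L=2 J1=0 J2=0
add link → L=3 J1=0 J2=0
add link → L=4 J1=0 J2=0
R@0,1 dof=1 J1 → L=4 J1=1 J2=0
PS@1,2 dof=2 J2 → L=4 J1=1 J2=1
add link → L=5 J1=1 J2=1
R@3,1 dof=1 J1 → L=5 J1=2 J2=1
add link → L=6 J1=2 J2=1
P@4,0 dof=1 J1 → L=6 J1=3 J2=1
add link → L=7 J1=3 J2=1
PS@4,6 dof=2 J2 → L=7 J1=3 J2=2
add link → L=8 J1=3 J2=2
C@4,7 dof=2 J2 → L=8 J1=3 J2=3
PS@2,5 dof=2 J2 → L=8 J1=3 J2=4
M=3(L−1)−2J1−J2=3·7−2·3−4=11

M = 11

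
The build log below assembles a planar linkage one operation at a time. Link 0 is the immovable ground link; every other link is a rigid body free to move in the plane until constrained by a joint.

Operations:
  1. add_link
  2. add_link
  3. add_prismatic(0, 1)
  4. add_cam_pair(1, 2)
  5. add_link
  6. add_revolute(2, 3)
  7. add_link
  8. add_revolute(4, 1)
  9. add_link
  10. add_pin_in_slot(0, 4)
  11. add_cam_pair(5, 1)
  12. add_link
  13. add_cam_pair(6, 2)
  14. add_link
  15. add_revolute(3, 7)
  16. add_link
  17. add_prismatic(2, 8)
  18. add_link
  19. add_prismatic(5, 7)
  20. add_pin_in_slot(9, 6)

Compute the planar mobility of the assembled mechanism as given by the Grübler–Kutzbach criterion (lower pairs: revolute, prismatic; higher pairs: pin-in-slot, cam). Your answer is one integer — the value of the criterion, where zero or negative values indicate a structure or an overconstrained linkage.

M = 10

ground; <1,0,0>
#1 <2,0,0>
#2 <3,0,0>
P:0↔1 J1 <3,1,0>
C:1↔2 J2 <3,1,1>
#3 <4,1,1>
R:2↔3 J1 <4,2,1>
#4 <5,2,1>
R:4↔1 J1 <5,3,1>
#5 <6,3,1>
PS:0↔4 J2 <6,3,2>
C:5↔1 J2 <6,3,3>
#6 <7,3,3>
C:6↔2 J2 <7,3,4>
#7 <8,3,4>
R:3↔7 J1 <8,4,4>
#8 <9,4,4>
P:2↔8 J1 <9,5,4>
#9 <10,5,4>
P:5↔7 J1 <10,6,4>
PS:9↔6 J2 <10,6,5>
3×9 − 2×6 − 1×5 = 10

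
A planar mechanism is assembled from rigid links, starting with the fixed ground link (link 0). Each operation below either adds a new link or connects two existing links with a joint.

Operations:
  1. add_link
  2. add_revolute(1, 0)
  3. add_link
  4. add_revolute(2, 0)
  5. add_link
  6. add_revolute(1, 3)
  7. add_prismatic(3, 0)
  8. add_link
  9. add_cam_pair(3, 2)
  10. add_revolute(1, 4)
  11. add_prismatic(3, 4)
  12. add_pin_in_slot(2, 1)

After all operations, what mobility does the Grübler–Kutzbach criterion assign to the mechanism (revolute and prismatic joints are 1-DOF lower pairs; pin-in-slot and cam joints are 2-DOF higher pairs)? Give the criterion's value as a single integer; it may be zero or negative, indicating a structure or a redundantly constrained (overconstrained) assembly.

M = -2

link 0 = ground. State L|J1|J2 = 1|0|0
+link1  2|0|0
R(1,0) f=1→J1  2|1|0
+link2  3|1|0
R(2,0) f=1→J1  3|2|0
+link3  4|2|0
R(1,3) f=1→J1  4|3|0
P(3,0) f=1→J1  4|4|0
+link4  5|4|0
C(3,2) f=2→J2  5|4|1
R(1,4) f=1→J1  5|5|1
P(3,4) f=1→J1  5|6|1
PS(2,1) f=2→J2  5|6|2
M = 3(5−1)−2·6−2 = 12−12−2 = -2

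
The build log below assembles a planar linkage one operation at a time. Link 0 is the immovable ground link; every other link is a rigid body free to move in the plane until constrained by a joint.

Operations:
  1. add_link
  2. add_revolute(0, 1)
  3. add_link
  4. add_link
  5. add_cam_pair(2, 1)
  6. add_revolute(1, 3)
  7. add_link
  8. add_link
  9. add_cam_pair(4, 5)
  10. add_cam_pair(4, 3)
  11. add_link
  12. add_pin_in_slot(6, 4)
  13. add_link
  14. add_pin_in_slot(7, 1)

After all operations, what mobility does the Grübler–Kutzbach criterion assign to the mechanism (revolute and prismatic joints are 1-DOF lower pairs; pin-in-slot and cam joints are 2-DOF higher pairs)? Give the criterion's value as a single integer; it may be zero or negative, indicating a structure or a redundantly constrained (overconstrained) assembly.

M = 12

(L,J1,J2)=(1,0,0); link0 fixed
link1: (2,0,0)
R 0-1 [J1]: (2,1,0)
link2: (3,1,0)
link3: (4,1,0)
C 2-1 [J2]: (4,1,1)
R 1-3 [J1]: (4,2,1)
link4: (5,2,1)
link5: (6,2,1)
C 4-5 [J2]: (6,2,2)
C 4-3 [J2]: (6,2,3)
link6: (7,2,3)
PS 6-4 [J2]: (7,2,4)
link7: (8,2,4)
PS 7-1 [J2]: (8,2,5)
Grübler: 3·7 − 2·2 − 5 = 12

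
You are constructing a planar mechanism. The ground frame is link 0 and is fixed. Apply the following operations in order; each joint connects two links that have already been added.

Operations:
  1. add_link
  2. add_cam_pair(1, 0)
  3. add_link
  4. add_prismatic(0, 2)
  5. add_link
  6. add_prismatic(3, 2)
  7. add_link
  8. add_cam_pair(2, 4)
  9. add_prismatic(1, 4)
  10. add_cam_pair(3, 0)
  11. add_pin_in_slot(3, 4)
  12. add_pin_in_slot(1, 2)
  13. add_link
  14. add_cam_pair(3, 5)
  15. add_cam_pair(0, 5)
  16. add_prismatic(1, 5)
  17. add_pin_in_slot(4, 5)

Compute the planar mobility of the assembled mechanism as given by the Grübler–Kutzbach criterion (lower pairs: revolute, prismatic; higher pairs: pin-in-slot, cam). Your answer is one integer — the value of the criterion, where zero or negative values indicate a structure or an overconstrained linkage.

link 0 = ground. State L|J1|J2 = 1|0|0
+link1  2|0|0
C(1,0) f=2→J2  2|0|1
+link2  3|0|1
P(0,2) f=1→J1  3|1|1
+link3  4|1|1
P(3,2) f=1→J1  4|2|1
+link4  5|2|1
C(2,4) f=2→J2  5|2|2
P(1,4) f=1→J1  5|3|2
C(3,0) f=2→J2  5|3|3
PS(3,4) f=2→J2  5|3|4
PS(1,2) f=2→J2  5|3|5
+link5  6|3|5
C(3,5) f=2→J2  6|3|6
C(0,5) f=2→J2  6|3|7
P(1,5) f=1→J1  6|4|7
PS(4,5) f=2→J2  6|4|8
M = 3(6−1)−2·4−8 = 15−8−8 = -1

M = -1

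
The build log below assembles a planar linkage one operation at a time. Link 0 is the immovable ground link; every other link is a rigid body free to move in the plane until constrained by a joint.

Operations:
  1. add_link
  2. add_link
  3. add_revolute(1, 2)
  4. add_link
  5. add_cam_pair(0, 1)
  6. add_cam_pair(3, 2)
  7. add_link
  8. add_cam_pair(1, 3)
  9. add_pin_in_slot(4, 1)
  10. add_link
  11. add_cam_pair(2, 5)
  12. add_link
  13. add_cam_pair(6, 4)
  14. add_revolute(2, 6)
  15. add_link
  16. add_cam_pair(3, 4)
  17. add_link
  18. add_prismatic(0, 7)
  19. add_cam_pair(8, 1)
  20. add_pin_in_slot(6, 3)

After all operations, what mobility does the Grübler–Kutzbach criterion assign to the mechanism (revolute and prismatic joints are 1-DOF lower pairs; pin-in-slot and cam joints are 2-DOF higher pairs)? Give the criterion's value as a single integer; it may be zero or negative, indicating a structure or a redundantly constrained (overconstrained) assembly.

[1;0;0] (link 0 is ground)
L+ [2;0;0]
L+ [3;0;0]
R(1,2)∈J1 [3;1;0]
L+ [4;1;0]
C(0,1)∈J2 [4;1;1]
C(3,2)∈J2 [4;1;2]
L+ [5;1;2]
C(1,3)∈J2 [5;1;3]
PS(4,1)∈J2 [5;1;4]
L+ [6;1;4]
C(2,5)∈J2 [6;1;5]
L+ [7;1;5]
C(6,4)∈J2 [7;1;6]
R(2,6)∈J1 [7;2;6]
L+ [8;2;6]
C(3,4)∈J2 [8;2;7]
L+ [9;2;7]
P(0,7)∈J1 [9;3;7]
C(8,1)∈J2 [9;3;8]
PS(6,3)∈J2 [9;3;9]
mobility = 24 − 6 − 9 = 9

M = 9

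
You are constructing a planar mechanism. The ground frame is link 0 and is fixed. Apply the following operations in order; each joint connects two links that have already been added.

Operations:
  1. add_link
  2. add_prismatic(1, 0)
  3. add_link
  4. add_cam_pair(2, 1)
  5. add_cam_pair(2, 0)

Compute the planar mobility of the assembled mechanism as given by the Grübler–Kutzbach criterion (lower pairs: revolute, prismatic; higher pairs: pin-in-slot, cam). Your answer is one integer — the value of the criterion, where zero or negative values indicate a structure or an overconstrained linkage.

M = 2

ground; <1,0,0>
#1 <2,0,0>
P:1↔0 J1 <2,1,0>
#2 <3,1,0>
C:2↔1 J2 <3,1,1>
C:2↔0 J2 <3,1,2>
3×2 − 2×1 − 1×2 = 2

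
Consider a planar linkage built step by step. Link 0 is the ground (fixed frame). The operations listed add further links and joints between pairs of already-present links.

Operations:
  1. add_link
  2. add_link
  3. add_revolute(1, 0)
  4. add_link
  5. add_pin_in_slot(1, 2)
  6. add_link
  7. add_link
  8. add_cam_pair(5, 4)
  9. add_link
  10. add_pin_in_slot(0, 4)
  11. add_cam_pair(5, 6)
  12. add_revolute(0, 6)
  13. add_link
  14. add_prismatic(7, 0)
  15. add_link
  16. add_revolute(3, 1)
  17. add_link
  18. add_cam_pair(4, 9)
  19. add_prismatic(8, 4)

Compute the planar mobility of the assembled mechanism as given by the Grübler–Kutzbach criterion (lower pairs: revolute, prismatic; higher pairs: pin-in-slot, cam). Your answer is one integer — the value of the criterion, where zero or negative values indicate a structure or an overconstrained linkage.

ground; <1,0,0>
#1 <2,0,0>
#2 <3,0,0>
R:1↔0 J1 <3,1,0>
#3 <4,1,0>
PS:1↔2 J2 <4,1,1>
#4 <5,1,1>
#5 <6,1,1>
C:5↔4 J2 <6,1,2>
#6 <7,1,2>
PS:0↔4 J2 <7,1,3>
C:5↔6 J2 <7,1,4>
R:0↔6 J1 <7,2,4>
#7 <8,2,4>
P:7↔0 J1 <8,3,4>
#8 <9,3,4>
R:3↔1 J1 <9,4,4>
#9 <10,4,4>
C:4↔9 J2 <10,4,5>
P:8↔4 J1 <10,5,5>
3×9 − 2×5 − 1×5 = 12

M = 12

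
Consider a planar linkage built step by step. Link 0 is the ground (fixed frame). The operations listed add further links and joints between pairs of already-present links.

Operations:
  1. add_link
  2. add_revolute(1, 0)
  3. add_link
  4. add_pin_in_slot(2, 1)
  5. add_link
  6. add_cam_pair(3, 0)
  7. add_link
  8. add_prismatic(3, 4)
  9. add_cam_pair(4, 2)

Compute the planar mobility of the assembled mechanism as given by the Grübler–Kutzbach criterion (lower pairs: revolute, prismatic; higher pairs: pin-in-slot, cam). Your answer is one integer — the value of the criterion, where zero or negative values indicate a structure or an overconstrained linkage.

M = 5

L=1 J1=0 J2=0
add link → L=2 J1=0 J2=0
R@1,0 dof=1 J1 → L=2 J1=1 J2=0
add link → L=3 J1=1 J2=0
PS@2,1 dof=2 J2 → L=3 J1=1 J2=1
add link → L=4 J1=1 J2=1
C@3,0 dof=2 J2 → L=4 J1=1 J2=2
add link → L=5 J1=1 J2=2
P@3,4 dof=1 J1 → L=5 J1=2 J2=2
C@4,2 dof=2 J2 → L=5 J1=2 J2=3
M=3(L−1)−2J1−J2=3·4−2·2−3=5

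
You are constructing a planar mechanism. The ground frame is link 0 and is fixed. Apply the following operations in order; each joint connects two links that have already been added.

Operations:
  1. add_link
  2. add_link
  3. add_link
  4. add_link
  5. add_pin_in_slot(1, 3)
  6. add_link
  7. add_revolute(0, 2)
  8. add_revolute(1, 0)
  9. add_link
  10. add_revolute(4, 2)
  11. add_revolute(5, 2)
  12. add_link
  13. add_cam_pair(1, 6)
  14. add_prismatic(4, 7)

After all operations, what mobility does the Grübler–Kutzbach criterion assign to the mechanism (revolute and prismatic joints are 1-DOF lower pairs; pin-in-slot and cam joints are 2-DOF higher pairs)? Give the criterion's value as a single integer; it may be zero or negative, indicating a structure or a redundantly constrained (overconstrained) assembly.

M = 9

ground; <1,0,0>
#1 <2,0,0>
#2 <3,0,0>
#3 <4,0,0>
#4 <5,0,0>
PS:1↔3 J2 <5,0,1>
#5 <6,0,1>
R:0↔2 J1 <6,1,1>
R:1↔0 J1 <6,2,1>
#6 <7,2,1>
R:4↔2 J1 <7,3,1>
R:5↔2 J1 <7,4,1>
#7 <8,4,1>
C:1↔6 J2 <8,4,2>
P:4↔7 J1 <8,5,2>
3×7 − 2×5 − 1×2 = 9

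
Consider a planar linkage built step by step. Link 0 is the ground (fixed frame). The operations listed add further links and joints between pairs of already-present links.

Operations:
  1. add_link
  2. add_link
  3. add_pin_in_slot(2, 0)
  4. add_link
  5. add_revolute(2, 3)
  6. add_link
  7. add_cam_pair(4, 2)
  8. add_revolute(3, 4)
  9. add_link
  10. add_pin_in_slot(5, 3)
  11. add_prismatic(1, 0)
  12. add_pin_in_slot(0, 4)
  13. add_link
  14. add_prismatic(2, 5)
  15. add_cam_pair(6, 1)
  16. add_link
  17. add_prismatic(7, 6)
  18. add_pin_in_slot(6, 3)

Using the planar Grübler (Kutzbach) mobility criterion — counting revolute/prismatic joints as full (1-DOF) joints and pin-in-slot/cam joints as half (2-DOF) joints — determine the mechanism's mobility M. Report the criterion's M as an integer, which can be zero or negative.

[1;0;0] (link 0 is ground)
L+ [2;0;0]
L+ [3;0;0]
PS(2,0)∈J2 [3;0;1]
L+ [4;0;1]
R(2,3)∈J1 [4;1;1]
L+ [5;1;1]
C(4,2)∈J2 [5;1;2]
R(3,4)∈J1 [5;2;2]
L+ [6;2;2]
PS(5,3)∈J2 [6;2;3]
P(1,0)∈J1 [6;3;3]
PS(0,4)∈J2 [6;3;4]
L+ [7;3;4]
P(2,5)∈J1 [7;4;4]
C(6,1)∈J2 [7;4;5]
L+ [8;4;5]
P(7,6)∈J1 [8;5;5]
PS(6,3)∈J2 [8;5;6]
mobility = 21 − 10 − 6 = 5

M = 5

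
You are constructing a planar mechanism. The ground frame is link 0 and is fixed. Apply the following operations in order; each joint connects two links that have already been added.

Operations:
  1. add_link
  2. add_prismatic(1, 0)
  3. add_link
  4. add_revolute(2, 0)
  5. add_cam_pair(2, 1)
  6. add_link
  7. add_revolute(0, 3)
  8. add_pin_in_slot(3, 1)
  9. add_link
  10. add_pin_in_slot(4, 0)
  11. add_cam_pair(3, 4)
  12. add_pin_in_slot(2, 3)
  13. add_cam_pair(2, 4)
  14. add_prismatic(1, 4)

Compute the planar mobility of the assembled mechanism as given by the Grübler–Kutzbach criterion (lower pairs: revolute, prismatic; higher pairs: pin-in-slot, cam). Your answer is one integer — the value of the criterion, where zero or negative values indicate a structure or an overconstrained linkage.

L=1 J1=0 J2=0
add link → L=2 J1=0 J2=0
P@1,0 dof=1 J1 → L=2 J1=1 J2=0
add link → L=3 J1=1 J2=0
R@2,0 dof=1 J1 → L=3 J1=2 J2=0
C@2,1 dof=2 J2 → L=3 J1=2 J2=1
add link → L=4 J1=2 J2=1
R@0,3 dof=1 J1 → L=4 J1=3 J2=1
PS@3,1 dof=2 J2 → L=4 J1=3 J2=2
add link → L=5 J1=3 J2=2
PS@4,0 dof=2 J2 → L=5 J1=3 J2=3
C@3,4 dof=2 J2 → L=5 J1=3 J2=4
PS@2,3 dof=2 J2 → L=5 J1=3 J2=5
C@2,4 dof=2 J2 → L=5 J1=3 J2=6
P@1,4 dof=1 J1 → L=5 J1=4 J2=6
M=3(L−1)−2J1−J2=3·4−2·4−6=-2

M = -2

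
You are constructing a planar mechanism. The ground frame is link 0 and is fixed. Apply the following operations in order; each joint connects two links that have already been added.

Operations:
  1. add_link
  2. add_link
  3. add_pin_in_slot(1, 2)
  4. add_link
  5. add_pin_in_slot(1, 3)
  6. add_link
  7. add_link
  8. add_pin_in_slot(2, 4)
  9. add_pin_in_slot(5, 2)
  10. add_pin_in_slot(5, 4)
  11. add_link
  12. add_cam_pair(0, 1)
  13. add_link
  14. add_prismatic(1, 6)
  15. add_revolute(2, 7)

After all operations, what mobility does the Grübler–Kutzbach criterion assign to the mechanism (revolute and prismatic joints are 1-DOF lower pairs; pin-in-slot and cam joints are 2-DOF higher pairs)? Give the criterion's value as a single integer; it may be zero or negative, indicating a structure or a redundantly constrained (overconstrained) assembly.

L=1 J1=0 J2=0
add link → L=2 J1=0 J2=0
add link → L=3 J1=0 J2=0
PS@1,2 dof=2 J2 → L=3 J1=0 J2=1
add link → L=4 J1=0 J2=1
PS@1,3 dof=2 J2 → L=4 J1=0 J2=2
add link → L=5 J1=0 J2=2
add link → L=6 J1=0 J2=2
PS@2,4 dof=2 J2 → L=6 J1=0 J2=3
PS@5,2 dof=2 J2 → L=6 J1=0 J2=4
PS@5,4 dof=2 J2 → L=6 J1=0 J2=5
add link → L=7 J1=0 J2=5
C@0,1 dof=2 J2 → L=7 J1=0 J2=6
add link → L=8 J1=0 J2=6
P@1,6 dof=1 J1 → L=8 J1=1 J2=6
R@2,7 dof=1 J1 → L=8 J1=2 J2=6
M=3(L−1)−2J1−J2=3·7−2·2−6=11

M = 11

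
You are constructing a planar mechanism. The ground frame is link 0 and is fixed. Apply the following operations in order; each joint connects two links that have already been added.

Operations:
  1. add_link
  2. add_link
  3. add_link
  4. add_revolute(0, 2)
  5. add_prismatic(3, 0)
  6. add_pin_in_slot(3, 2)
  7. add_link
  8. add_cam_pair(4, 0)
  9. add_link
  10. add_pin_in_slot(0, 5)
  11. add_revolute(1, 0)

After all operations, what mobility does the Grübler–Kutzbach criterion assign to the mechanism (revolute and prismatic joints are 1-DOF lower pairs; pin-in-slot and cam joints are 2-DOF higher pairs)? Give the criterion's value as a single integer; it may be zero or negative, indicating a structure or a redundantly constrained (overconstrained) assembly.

M = 6

ground; <1,0,0>
#1 <2,0,0>
#2 <3,0,0>
#3 <4,0,0>
R:0↔2 J1 <4,1,0>
P:3↔0 J1 <4,2,0>
PS:3↔2 J2 <4,2,1>
#4 <5,2,1>
C:4↔0 J2 <5,2,2>
#5 <6,2,2>
PS:0↔5 J2 <6,2,3>
R:1↔0 J1 <6,3,3>
3×5 − 2×3 − 1×3 = 6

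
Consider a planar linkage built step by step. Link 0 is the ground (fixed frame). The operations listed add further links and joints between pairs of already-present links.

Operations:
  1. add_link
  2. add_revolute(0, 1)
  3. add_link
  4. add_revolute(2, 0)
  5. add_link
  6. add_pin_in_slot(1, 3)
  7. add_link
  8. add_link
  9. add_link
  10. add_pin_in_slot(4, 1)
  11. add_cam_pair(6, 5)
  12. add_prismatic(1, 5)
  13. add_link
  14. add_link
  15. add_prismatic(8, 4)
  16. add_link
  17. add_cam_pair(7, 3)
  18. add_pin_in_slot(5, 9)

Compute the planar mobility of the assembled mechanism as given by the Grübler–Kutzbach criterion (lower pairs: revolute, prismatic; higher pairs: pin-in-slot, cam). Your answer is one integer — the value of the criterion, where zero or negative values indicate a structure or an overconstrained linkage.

link 0 = ground. State L|J1|J2 = 1|0|0
+link1  2|0|0
R(0,1) f=1→J1  2|1|0
+link2  3|1|0
R(2,0) f=1→J1  3|2|0
+link3  4|2|0
PS(1,3) f=2→J2  4|2|1
+link4  5|2|1
+link5  6|2|1
+link6  7|2|1
PS(4,1) f=2→J2  7|2|2
C(6,5) f=2→J2  7|2|3
P(1,5) f=1→J1  7|3|3
+link7  8|3|3
+link8  9|3|3
P(8,4) f=1→J1  9|4|3
+link9  10|4|3
C(7,3) f=2→J2  10|4|4
PS(5,9) f=2→J2  10|4|5
M = 3(10−1)−2·4−5 = 27−8−5 = 14

M = 14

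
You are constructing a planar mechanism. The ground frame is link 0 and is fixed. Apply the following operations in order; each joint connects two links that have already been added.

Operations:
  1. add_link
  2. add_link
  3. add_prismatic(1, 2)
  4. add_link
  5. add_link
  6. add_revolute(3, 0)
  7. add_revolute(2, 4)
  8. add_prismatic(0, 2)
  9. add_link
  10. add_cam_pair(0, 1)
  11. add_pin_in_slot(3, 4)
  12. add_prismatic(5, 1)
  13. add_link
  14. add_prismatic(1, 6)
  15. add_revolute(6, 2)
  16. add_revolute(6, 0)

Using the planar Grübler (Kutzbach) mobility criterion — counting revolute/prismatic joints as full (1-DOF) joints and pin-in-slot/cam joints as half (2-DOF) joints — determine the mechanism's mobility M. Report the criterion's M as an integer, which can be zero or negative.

ground; <1,0,0>
#1 <2,0,0>
#2 <3,0,0>
P:1↔2 J1 <3,1,0>
#3 <4,1,0>
#4 <5,1,0>
R:3↔0 J1 <5,2,0>
R:2↔4 J1 <5,3,0>
P:0↔2 J1 <5,4,0>
#5 <6,4,0>
C:0↔1 J2 <6,4,1>
PS:3↔4 J2 <6,4,2>
P:5↔1 J1 <6,5,2>
#6 <7,5,2>
P:1↔6 J1 <7,6,2>
R:6↔2 J1 <7,7,2>
R:6↔0 J1 <7,8,2>
3×6 − 2×8 − 1×2 = 0

M = 0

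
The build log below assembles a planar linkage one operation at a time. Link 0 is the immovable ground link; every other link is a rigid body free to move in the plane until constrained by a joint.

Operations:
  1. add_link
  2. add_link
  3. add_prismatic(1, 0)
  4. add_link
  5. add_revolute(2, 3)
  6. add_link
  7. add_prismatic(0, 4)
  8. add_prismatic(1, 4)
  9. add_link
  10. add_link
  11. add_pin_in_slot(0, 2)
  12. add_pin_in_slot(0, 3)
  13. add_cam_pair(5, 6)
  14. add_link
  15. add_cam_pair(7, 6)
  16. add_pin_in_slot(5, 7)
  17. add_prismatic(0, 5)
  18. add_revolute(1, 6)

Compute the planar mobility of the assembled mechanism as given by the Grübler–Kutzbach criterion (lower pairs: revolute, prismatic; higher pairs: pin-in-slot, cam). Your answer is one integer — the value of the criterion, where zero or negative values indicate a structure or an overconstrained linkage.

[1;0;0] (link 0 is ground)
L+ [2;0;0]
L+ [3;0;0]
P(1,0)∈J1 [3;1;0]
L+ [4;1;0]
R(2,3)∈J1 [4;2;0]
L+ [5;2;0]
P(0,4)∈J1 [5;3;0]
P(1,4)∈J1 [5;4;0]
L+ [6;4;0]
L+ [7;4;0]
PS(0,2)∈J2 [7;4;1]
PS(0,3)∈J2 [7;4;2]
C(5,6)∈J2 [7;4;3]
L+ [8;4;3]
C(7,6)∈J2 [8;4;4]
PS(5,7)∈J2 [8;4;5]
P(0,5)∈J1 [8;5;5]
R(1,6)∈J1 [8;6;5]
mobility = 21 − 12 − 5 = 4

M = 4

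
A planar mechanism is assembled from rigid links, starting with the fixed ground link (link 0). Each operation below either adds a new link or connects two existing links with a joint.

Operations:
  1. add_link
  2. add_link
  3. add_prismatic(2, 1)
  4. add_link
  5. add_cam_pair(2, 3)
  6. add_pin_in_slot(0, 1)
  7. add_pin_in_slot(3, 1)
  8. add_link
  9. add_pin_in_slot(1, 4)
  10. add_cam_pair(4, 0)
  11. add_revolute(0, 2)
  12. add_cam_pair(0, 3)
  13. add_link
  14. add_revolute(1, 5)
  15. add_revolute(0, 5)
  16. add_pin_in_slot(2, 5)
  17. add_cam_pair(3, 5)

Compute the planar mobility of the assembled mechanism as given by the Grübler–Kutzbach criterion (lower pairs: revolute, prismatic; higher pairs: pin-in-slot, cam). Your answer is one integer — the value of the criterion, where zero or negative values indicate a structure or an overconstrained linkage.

M = -1

L=1 J1=0 J2=0
add link → L=2 J1=0 J2=0
add link → L=3 J1=0 J2=0
P@2,1 dof=1 J1 → L=3 J1=1 J2=0
add link → L=4 J1=1 J2=0
C@2,3 dof=2 J2 → L=4 J1=1 J2=1
PS@0,1 dof=2 J2 → L=4 J1=1 J2=2
PS@3,1 dof=2 J2 → L=4 J1=1 J2=3
add link → L=5 J1=1 J2=3
PS@1,4 dof=2 J2 → L=5 J1=1 J2=4
C@4,0 dof=2 J2 → L=5 J1=1 J2=5
R@0,2 dof=1 J1 → L=5 J1=2 J2=5
C@0,3 dof=2 J2 → L=5 J1=2 J2=6
add link → L=6 J1=2 J2=6
R@1,5 dof=1 J1 → L=6 J1=3 J2=6
R@0,5 dof=1 J1 → L=6 J1=4 J2=6
PS@2,5 dof=2 J2 → L=6 J1=4 J2=7
C@3,5 dof=2 J2 → L=6 J1=4 J2=8
M=3(L−1)−2J1−J2=3·5−2·4−8=-1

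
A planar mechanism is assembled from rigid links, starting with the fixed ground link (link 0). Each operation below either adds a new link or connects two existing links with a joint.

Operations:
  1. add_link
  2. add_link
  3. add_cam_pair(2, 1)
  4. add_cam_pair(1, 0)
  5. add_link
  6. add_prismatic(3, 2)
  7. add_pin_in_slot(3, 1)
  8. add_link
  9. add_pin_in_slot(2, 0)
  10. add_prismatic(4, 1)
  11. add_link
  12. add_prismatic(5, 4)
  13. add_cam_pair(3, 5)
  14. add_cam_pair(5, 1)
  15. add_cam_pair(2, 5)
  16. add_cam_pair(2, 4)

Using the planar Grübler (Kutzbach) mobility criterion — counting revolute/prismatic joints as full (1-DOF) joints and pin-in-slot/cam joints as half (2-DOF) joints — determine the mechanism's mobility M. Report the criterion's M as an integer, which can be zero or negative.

M = 1

[1;0;0] (link 0 is ground)
L+ [2;0;0]
L+ [3;0;0]
C(2,1)∈J2 [3;0;1]
C(1,0)∈J2 [3;0;2]
L+ [4;0;2]
P(3,2)∈J1 [4;1;2]
PS(3,1)∈J2 [4;1;3]
L+ [5;1;3]
PS(2,0)∈J2 [5;1;4]
P(4,1)∈J1 [5;2;4]
L+ [6;2;4]
P(5,4)∈J1 [6;3;4]
C(3,5)∈J2 [6;3;5]
C(5,1)∈J2 [6;3;6]
C(2,5)∈J2 [6;3;7]
C(2,4)∈J2 [6;3;8]
mobility = 15 − 6 − 8 = 1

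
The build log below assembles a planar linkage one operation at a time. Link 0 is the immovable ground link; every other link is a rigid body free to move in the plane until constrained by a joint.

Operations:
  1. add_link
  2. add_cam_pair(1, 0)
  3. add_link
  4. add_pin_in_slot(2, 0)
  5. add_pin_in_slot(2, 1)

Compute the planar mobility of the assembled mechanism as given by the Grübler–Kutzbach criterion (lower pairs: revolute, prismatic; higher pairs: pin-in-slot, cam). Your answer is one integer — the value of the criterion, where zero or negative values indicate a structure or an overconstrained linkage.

M = 3

link 0 = ground. State L|J1|J2 = 1|0|0
+link1  2|0|0
C(1,0) f=2→J2  2|0|1
+link2  3|0|1
PS(2,0) f=2→J2  3|0|2
PS(2,1) f=2→J2  3|0|3
M = 3(3−1)−2·0−3 = 6−0−3 = 3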